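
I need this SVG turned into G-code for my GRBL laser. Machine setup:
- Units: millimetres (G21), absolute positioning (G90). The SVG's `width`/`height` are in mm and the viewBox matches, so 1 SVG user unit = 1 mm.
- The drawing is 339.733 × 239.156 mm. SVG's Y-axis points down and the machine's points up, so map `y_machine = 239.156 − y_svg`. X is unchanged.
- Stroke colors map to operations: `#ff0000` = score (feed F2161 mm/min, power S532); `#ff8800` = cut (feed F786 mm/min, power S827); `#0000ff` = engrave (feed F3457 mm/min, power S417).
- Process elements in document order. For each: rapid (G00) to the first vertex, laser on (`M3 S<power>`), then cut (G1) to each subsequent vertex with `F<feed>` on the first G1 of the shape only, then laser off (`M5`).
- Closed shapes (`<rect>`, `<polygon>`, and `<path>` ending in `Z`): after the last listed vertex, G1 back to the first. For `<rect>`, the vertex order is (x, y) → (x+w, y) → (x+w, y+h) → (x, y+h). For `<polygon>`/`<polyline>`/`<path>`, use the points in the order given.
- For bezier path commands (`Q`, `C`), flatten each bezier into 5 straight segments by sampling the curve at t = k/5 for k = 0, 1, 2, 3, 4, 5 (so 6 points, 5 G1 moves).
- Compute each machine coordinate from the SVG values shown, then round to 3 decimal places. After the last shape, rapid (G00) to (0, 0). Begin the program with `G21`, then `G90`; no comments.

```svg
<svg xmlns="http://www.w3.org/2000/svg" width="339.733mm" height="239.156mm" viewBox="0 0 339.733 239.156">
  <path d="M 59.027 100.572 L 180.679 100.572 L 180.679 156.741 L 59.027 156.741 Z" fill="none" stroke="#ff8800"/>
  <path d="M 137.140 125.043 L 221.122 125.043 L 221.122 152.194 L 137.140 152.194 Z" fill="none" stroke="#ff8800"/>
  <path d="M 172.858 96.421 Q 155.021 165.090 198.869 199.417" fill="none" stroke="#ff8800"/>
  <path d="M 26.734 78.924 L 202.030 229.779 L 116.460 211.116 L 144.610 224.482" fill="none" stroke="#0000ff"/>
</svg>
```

G21
G90
G00 X59.027 Y138.584
M3 S827
G1 X180.679 Y138.584 F786
G1 X180.679 Y82.415
G1 X59.027 Y82.415
G1 X59.027 Y138.584
M5
G00 X137.140 Y114.113
M3 S827
G1 X221.122 Y114.113 F786
G1 X221.122 Y86.962
G1 X137.140 Y86.962
G1 X137.140 Y114.113
M5
G00 X172.858 Y142.735
M3 S827
G1 X168.191 Y116.641 F786
G1 X168.458 Y93.295
G1 X173.660 Y72.695
G1 X183.797 Y54.843
G1 X198.869 Y39.739
M5
G00 X26.734 Y160.232
M3 S417
G1 X202.030 Y9.377 F3457
G1 X116.460 Y28.040
G1 X144.610 Y14.674
M5
G00 X0.000 Y0.000

1 u = 1 mm; y_m = 239.156 − y.

[1] `<path>` rectangle, #ff8800→cut S827 F786: (59.027,138.584) → (180.679,138.584) → (180.679,82.415) → (59.027,82.415) → (59.027,138.584) (closed)

[2] `<path>` rectangle, #ff8800→cut S827 F786: (137.140,114.113) → (221.122,114.113) → (221.122,86.962) → (137.140,86.962) → (137.140,114.113) (closed)

[3] `<path>` quadratic bezier, #ff8800→cut S827 F786: (172.858,142.735) → (168.191,116.641) → (168.458,93.295) → (173.660,72.695) → (183.797,54.843) → (198.869,39.739)

[4] `<path>` open polyline, #0000ff→engrave S417 F3457: (26.734,160.232) → (202.030,9.377) → (116.460,28.040) → (144.610,14.674)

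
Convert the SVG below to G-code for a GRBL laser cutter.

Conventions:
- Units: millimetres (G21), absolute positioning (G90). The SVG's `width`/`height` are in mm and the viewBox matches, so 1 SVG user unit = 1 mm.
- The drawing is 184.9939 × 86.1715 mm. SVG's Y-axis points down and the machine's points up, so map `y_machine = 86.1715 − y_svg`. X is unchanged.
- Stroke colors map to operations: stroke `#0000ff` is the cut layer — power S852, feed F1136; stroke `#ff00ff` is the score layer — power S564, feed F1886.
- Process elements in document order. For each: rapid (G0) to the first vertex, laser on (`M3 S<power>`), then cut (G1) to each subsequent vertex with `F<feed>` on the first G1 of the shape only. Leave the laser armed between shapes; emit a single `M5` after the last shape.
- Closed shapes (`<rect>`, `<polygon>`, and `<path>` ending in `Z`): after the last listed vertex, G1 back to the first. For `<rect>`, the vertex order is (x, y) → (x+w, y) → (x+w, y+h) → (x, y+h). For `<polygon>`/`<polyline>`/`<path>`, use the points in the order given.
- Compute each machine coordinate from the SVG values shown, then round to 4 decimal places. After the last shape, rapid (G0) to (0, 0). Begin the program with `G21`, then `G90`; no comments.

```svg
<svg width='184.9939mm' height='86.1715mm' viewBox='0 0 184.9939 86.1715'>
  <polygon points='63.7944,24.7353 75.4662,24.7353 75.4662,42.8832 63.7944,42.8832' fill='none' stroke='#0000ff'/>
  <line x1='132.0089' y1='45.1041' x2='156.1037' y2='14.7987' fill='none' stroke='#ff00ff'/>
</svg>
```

G21
G90
G0 X63.7944 Y61.4362
M3 S852
G1 X75.4662 Y61.4362 F1136
G1 X75.4662 Y43.2883
G1 X63.7944 Y43.2883
G1 X63.7944 Y61.4362
G0 X132.0089 Y41.0674
M3 S564
G1 X156.1037 Y71.3728 F1886
M5
G0 X0.0000 Y0.0000

viewBox `0 0 184.9939 86.1715` with mm width/height → 1 unit = 1 mm. Flip: y_m = 86.1715 − y_svg.

**Shape 1** — `<polygon>` rectangle, stroke `#0000ff` → cut (S852, F1136). Machine vertices: (63.7944,61.4362) → (75.4662,61.4362) → (75.4662,43.2883) → (63.7944,43.2883) → (63.7944,61.4362). Closed: final G1 returns to the first vertex.

**Shape 2** — `<line>` line segment, stroke `#ff00ff` → score (S564, F1886). Machine vertices: (132.0089,41.0674) → (156.1037,71.3728). Open path.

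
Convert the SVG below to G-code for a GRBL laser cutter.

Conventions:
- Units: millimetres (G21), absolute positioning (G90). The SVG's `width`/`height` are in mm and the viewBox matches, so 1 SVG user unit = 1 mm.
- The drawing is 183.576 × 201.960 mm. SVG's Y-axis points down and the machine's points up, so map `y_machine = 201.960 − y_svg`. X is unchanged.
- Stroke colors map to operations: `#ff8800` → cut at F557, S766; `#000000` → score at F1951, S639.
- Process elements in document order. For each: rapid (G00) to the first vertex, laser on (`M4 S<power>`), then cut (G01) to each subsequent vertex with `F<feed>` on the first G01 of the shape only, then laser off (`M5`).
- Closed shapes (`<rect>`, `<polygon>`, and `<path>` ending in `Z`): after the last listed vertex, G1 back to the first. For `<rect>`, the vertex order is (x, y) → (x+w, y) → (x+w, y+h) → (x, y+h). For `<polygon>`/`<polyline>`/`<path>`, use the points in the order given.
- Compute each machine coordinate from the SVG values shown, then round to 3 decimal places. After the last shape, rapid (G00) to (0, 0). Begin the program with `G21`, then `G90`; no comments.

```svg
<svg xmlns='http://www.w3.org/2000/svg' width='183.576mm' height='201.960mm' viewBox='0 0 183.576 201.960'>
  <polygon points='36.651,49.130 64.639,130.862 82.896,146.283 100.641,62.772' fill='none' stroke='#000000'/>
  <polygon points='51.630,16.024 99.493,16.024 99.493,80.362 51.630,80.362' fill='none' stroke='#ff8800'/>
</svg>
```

G21
G90
G00 X36.651 Y152.830
M4 S639
G01 X64.639 Y71.098 F1951
G01 X82.896 Y55.677
G01 X100.641 Y139.188
G01 X36.651 Y152.830
M5
G00 X51.630 Y185.936
M4 S766
G01 X99.493 Y185.936 F557
G01 X99.493 Y121.598
G01 X51.630 Y121.598
G01 X51.630 Y185.936
M5
G00 X0.000 Y0.000

1 u = 1 mm; y_m = 201.960 − y.

[1] `<polygon>` closed polygon, #000000→score S639 F1951: (36.651,152.830) → (64.639,71.098) → (82.896,55.677) → (100.641,139.188) → (36.651,152.830) (closed)

[2] `<polygon>` rectangle, #ff8800→cut S766 F557: (51.630,185.936) → (99.493,185.936) → (99.493,121.598) → (51.630,121.598) → (51.630,185.936) (closed)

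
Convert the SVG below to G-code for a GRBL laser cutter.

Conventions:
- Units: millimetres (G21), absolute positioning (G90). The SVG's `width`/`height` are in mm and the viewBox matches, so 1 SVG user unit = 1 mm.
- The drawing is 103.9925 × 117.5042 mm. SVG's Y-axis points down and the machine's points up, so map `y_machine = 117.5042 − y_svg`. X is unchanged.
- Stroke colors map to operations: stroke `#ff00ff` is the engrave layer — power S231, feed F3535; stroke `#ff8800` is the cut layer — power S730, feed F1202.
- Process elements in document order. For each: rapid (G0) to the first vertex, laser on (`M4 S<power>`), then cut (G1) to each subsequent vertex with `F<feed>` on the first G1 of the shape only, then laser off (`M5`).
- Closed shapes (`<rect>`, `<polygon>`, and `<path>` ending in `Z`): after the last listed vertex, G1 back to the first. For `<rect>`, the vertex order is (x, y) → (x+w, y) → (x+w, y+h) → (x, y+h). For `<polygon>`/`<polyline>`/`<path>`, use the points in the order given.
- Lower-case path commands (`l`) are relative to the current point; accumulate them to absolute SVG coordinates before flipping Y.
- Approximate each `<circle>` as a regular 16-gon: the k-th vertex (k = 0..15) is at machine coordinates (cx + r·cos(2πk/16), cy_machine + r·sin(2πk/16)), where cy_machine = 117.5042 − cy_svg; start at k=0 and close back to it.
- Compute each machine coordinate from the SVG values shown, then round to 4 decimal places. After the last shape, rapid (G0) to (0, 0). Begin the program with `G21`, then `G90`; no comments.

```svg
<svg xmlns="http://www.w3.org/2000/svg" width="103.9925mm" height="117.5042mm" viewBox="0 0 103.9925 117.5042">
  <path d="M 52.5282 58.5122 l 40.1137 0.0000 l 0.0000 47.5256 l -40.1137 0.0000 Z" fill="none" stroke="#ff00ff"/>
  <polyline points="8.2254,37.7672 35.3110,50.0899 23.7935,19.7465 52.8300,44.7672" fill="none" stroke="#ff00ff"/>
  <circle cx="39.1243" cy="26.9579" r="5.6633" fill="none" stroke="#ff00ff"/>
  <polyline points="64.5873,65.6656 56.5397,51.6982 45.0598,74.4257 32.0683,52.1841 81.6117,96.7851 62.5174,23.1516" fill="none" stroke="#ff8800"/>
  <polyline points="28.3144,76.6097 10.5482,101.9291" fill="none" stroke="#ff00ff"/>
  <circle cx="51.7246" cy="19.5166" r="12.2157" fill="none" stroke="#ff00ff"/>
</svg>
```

G21
G90
G0 X52.5282 Y58.9920
M4 S231
G1 X92.6419 Y58.9920 F3535
G1 X92.6419 Y11.4664
G1 X52.5282 Y11.4664
G1 X52.5282 Y58.9920
M5
G0 X8.2254 Y79.7370
M4 S231
G1 X35.3110 Y67.4143 F3535
G1 X23.7935 Y97.7577
G1 X52.8300 Y72.7370
M5
G0 X44.7876 Y90.5463
M4 S231
G1 X44.3565 Y92.7136 F3535
G1 X43.1289 Y94.5509
G1 X41.2916 Y95.7785
G1 X39.1243 Y96.2096
G1 X36.9570 Y95.7785
G1 X35.1197 Y94.5509
G1 X33.8921 Y92.7136
G1 X33.4610 Y90.5463
G1 X33.8921 Y88.3790
G1 X35.1197 Y86.5417
G1 X36.9570 Y85.3141
G1 X39.1243 Y84.8830
G1 X41.2916 Y85.3141
G1 X43.1289 Y86.5417
G1 X44.3565 Y88.3790
G1 X44.7876 Y90.5463
M5
G0 X64.5873 Y51.8386
M4 S730
G1 X56.5397 Y65.8060 F1202
G1 X45.0598 Y43.0785
G1 X32.0683 Y65.3201
G1 X81.6117 Y20.7191
G1 X62.5174 Y94.3526
M5
G0 X28.3144 Y40.8945
M4 S231
G1 X10.5482 Y15.5751 F3535
M5
G0 X63.9403 Y97.9876
M4 S231
G1 X63.0104 Y102.6623 F3535
G1 X60.3624 Y106.6254
G1 X56.3993 Y109.2734
G1 X51.7246 Y110.2033
G1 X47.0499 Y109.2734
G1 X43.0868 Y106.6254
G1 X40.4388 Y102.6623
G1 X39.5089 Y97.9876
G1 X40.4388 Y93.3129
G1 X43.0868 Y89.3498
G1 X47.0499 Y86.7018
G1 X51.7246 Y85.7719
G1 X56.3993 Y86.7018
G1 X60.3624 Y89.3498
G1 X63.0104 Y93.3129
G1 X63.9403 Y97.9876
M5
G0 X0.0000 Y0.0000

1 u = 1 mm; y_m = 117.5042 − y.

[1] `<path>` rectangle, #ff00ff→engrave S231 F3535: (52.5282,58.9920) → (92.6419,58.9920) → (92.6419,11.4664) → (52.5282,11.4664) → (52.5282,58.9920) (closed)

[2] `<polyline>` open polyline, #ff00ff→engrave S231 F3535: (8.2254,79.7370) → (35.3110,67.4143) → (23.7935,97.7577) → (52.8300,72.7370)

[3] `<circle>` circle, #ff00ff→engrave S231 F3535: (44.7876,90.5463) → (44.3565,92.7136) → (43.1289,94.5509) → (41.2916,95.7785) → (39.1243,96.2096) → (36.9570,95.7785) → (35.1197,94.5509) → (33.8921,92.7136) → (33.4610,90.5463) → (33.8921,88.3790) → (35.1197,86.5417) → (36.9570,85.3141) → (39.1243,84.8830) → (41.2916,85.3141) → (43.1289,86.5417) → (44.3565,88.3790) → (44.7876,90.5463) (closed)

[4] `<polyline>` open polyline, #ff8800→cut S730 F1202: (64.5873,51.8386) → (56.5397,65.8060) → (45.0598,43.0785) → (32.0683,65.3201) → (81.6117,20.7191) → (62.5174,94.3526)

[5] `<polyline>` line segment, #ff00ff→engrave S231 F3535: (28.3144,40.8945) → (10.5482,15.5751)

[6] `<circle>` circle, #ff00ff→engrave S231 F3535: (63.9403,97.9876) → (63.0104,102.6623) → (60.3624,106.6254) → (56.3993,109.2734) → (51.7246,110.2033) → (47.0499,109.2734) → (43.0868,106.6254) → (40.4388,102.6623) → (39.5089,97.9876) → (40.4388,93.3129) → (43.0868,89.3498) → (47.0499,86.7018) → (51.7246,85.7719) → (56.3993,86.7018) → (60.3624,89.3498) → (63.0104,93.3129) → (63.9403,97.9876) (closed)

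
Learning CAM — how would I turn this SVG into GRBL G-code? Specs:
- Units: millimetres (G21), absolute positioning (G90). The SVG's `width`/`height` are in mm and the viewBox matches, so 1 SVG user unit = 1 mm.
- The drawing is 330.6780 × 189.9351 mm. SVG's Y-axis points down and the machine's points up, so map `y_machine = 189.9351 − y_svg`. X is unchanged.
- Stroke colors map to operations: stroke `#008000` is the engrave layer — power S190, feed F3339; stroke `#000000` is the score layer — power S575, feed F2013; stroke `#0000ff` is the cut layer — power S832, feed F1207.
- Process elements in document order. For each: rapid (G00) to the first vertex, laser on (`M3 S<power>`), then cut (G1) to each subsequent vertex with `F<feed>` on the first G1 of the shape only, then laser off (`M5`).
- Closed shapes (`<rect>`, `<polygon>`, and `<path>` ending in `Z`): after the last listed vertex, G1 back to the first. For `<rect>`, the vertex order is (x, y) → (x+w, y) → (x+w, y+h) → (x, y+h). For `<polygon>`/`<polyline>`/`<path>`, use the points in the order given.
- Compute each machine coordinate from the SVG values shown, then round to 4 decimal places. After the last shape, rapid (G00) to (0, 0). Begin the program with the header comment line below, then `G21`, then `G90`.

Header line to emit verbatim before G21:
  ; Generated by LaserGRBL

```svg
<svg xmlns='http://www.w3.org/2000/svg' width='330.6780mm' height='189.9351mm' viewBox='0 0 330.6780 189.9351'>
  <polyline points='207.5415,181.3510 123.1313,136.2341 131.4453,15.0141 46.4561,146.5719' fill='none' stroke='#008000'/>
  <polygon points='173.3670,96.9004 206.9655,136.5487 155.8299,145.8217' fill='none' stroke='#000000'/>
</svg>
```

; Generated by LaserGRBL
G21
G90
G00 X207.5415 Y8.5841
M3 S190
G1 X123.1313 Y53.7010 F3339
G1 X131.4453 Y174.9210
G1 X46.4561 Y43.3632
M5
G00 X173.3670 Y93.0347
M3 S575
G1 X206.9655 Y53.3864 F2013
G1 X155.8299 Y44.1134
G1 X173.3670 Y93.0347
M5
G00 X0.0000 Y0.0000

Since the viewBox matches the mm dimensions, user units are millimetres directly. The only transform is the Y-flip y_m = 189.9351 − y_svg.

Shape 1 is a open polyline drawn with `<polyline>`. Its stroke #008000 means engrave at S190, F3339. After flipping Y the toolpath is (207.5415,8.5841) → (123.1313,53.7010) → (131.4453,174.9210) → (46.4561,43.3632).

Shape 2 is a regular polygon drawn with `<polygon>`. Its stroke #000000 means score at S575, F2013. After flipping Y the toolpath is (173.3670,93.0347) → (206.9655,53.3864) → (155.8299,44.1134) → (173.3670,93.0347), returning to the start.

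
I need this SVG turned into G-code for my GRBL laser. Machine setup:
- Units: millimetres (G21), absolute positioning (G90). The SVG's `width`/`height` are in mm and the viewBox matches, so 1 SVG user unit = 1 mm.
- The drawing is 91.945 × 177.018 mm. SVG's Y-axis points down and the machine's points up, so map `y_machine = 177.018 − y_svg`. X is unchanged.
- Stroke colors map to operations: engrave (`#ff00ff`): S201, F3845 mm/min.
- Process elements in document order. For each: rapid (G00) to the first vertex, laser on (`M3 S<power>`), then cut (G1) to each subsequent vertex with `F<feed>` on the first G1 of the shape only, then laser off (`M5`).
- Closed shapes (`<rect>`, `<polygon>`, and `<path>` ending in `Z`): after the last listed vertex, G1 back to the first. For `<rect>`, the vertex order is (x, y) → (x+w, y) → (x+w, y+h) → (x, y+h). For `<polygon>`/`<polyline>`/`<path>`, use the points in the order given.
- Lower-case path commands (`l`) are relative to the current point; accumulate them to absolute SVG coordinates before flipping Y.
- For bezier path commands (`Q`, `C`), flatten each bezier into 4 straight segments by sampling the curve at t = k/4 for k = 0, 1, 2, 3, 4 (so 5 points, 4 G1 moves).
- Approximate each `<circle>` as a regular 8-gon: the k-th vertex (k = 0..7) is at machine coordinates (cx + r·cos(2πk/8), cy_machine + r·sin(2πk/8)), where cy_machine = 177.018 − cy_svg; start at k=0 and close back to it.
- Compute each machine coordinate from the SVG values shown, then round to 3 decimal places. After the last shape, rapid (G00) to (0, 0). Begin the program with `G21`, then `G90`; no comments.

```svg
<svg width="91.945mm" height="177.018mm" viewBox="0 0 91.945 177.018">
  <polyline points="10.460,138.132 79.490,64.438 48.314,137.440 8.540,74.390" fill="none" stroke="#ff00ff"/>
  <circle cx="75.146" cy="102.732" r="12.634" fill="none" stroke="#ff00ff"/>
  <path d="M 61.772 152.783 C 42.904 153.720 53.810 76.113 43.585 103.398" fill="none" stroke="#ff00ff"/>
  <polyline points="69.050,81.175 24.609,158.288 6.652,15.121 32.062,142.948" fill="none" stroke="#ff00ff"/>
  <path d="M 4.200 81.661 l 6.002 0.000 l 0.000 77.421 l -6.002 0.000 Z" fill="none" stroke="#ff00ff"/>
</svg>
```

viewBox `0 0 91.945 177.018` with mm width/height → 1 unit = 1 mm. Flip: y_m = 177.018 − y_svg.

**Shape 1** — `<polyline>` open polyline, stroke `#ff00ff` → engrave (S201, F3845). Machine vertices: (10.460,38.886) → (79.490,112.580) → (48.314,39.578) → (8.540,102.628). Open path.

**Shape 2** — `<circle>` circle, stroke `#ff00ff` → engrave (S201, F3845). Machine vertices: (87.780,74.286) → (84.080,83.220) → (75.146,86.920) → (66.212,83.220) → (62.512,74.286) → (66.212,65.352) → (75.146,61.652) → (84.080,65.352) → (87.780,74.286). Closed: final G1 returns to the first vertex.

**Shape 3** — `<path>` cubic bezier, stroke `#ff00ff` → engrave (S201, F3845). Control points (SVG): P0=(61.772,152.783), P1=(42.904,153.720), P2=(53.810,76.113), P3=(43.585,103.398); sampled at t=k/4. Machine vertices: (61.772,24.235) → (52.408,35.393) → (49.437,58.808) → (48.087,77.283) → (43.585,73.620). Open path.

**Shape 4** — `<polyline>` open polyline, stroke `#ff00ff` → engrave (S201, F3845). Machine vertices: (69.050,95.843) → (24.609,18.730) → (6.652,161.897) → (32.062,34.070). Open path.

**Shape 5** — `<path>` rectangle, stroke `#ff00ff` → engrave (S201, F3845). Machine vertices: (4.200,95.357) → (10.202,95.357) → (10.202,17.936) → (4.200,17.936) → (4.200,95.357). Closed: final G1 returns to the first vertex.

G21
G90
G00 X10.460 Y38.886
M3 S201
G1 X79.490 Y112.580 F3845
G1 X48.314 Y39.578
G1 X8.540 Y102.628
M5
G00 X87.780 Y74.286
M3 S201
G1 X84.080 Y83.220 F3845
G1 X75.146 Y86.920
G1 X66.212 Y83.220
G1 X62.512 Y74.286
G1 X66.212 Y65.352
G1 X75.146 Y61.652
G1 X84.080 Y65.352
G1 X87.780 Y74.286
M5
G00 X61.772 Y24.235
M3 S201
G1 X52.408 Y35.393 F3845
G1 X49.437 Y58.808
G1 X48.087 Y77.283
G1 X43.585 Y73.620
M5
G00 X69.050 Y95.843
M3 S201
G1 X24.609 Y18.730 F3845
G1 X6.652 Y161.897
G1 X32.062 Y34.070
M5
G00 X4.200 Y95.357
M3 S201
G1 X10.202 Y95.357 F3845
G1 X10.202 Y17.936
G1 X4.200 Y17.936
G1 X4.200 Y95.357
M5
G00 X0.000 Y0.000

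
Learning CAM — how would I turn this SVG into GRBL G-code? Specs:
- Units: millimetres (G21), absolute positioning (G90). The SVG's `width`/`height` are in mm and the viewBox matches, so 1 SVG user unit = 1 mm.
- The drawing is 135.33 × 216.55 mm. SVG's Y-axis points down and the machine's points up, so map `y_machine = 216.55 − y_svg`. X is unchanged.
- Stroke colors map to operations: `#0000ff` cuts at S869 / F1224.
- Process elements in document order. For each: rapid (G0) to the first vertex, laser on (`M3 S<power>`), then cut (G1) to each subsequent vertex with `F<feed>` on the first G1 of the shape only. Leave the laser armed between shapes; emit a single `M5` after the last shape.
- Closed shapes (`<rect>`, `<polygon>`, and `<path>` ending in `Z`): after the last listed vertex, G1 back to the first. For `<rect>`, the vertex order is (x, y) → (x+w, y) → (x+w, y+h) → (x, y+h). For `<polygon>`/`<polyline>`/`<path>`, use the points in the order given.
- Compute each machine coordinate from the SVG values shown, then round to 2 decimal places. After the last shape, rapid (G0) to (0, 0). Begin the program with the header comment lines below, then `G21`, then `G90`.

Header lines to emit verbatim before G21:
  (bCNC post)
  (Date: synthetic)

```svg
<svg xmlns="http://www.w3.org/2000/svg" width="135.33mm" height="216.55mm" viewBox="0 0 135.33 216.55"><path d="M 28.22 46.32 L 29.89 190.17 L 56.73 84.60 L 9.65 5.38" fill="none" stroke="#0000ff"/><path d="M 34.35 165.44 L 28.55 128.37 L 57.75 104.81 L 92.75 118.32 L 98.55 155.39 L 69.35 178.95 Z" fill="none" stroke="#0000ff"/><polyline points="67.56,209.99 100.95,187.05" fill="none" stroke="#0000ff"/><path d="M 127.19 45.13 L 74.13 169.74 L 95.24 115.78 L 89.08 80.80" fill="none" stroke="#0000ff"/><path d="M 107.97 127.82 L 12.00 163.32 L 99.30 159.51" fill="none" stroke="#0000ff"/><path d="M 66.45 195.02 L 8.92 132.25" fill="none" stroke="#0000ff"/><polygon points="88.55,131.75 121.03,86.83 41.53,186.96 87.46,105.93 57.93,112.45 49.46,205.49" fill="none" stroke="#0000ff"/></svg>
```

(bCNC post)
(Date: synthetic)
G21
G90
G0 X28.22 Y170.23
M3 S869
G1 X29.89 Y26.38 F1224
G1 X56.73 Y131.95
G1 X9.65 Y211.17
G0 X34.35 Y51.11
M3 S869
G1 X28.55 Y88.18 F1224
G1 X57.75 Y111.74
G1 X92.75 Y98.23
G1 X98.55 Y61.16
G1 X69.35 Y37.60
G1 X34.35 Y51.11
G0 X67.56 Y6.56
M3 S869
G1 X100.95 Y29.50 F1224
G0 X127.19 Y171.42
M3 S869
G1 X74.13 Y46.81 F1224
G1 X95.24 Y100.77
G1 X89.08 Y135.75
G0 X107.97 Y88.73
M3 S869
G1 X12.00 Y53.23 F1224
G1 X99.30 Y57.04
G0 X66.45 Y21.53
M3 S869
G1 X8.92 Y84.30 F1224
G0 X88.55 Y84.80
M3 S869
G1 X121.03 Y129.72 F1224
G1 X41.53 Y29.59
G1 X87.46 Y110.62
G1 X57.93 Y104.10
G1 X49.46 Y11.06
G1 X88.55 Y84.80
M5
G0 X0.00 Y0.00

1 u = 1 mm; y_m = 216.55 − y.

[1] `<path>` open polyline, #0000ff→cut S869 F1224: (28.22,170.23) → (29.89,26.38) → (56.73,131.95) → (9.65,211.17)

[2] `<path>` regular polygon, #0000ff→cut S869 F1224: (34.35,51.11) → (28.55,88.18) → (57.75,111.74) → (92.75,98.23) → (98.55,61.16) → (69.35,37.60) → (34.35,51.11) (closed)

[3] `<polyline>` line segment, #0000ff→cut S869 F1224: (67.56,6.56) → (100.95,29.50)

[4] `<path>` open polyline, #0000ff→cut S869 F1224: (127.19,171.42) → (74.13,46.81) → (95.24,100.77) → (89.08,135.75)

[5] `<path>` open polyline, #0000ff→cut S869 F1224: (107.97,88.73) → (12.00,53.23) → (99.30,57.04)

[6] `<path>` line segment, #0000ff→cut S869 F1224: (66.45,21.53) → (8.92,84.30)

[7] `<polygon>` closed polygon, #0000ff→cut S869 F1224: (88.55,84.80) → (121.03,129.72) → (41.53,29.59) → (87.46,110.62) → (57.93,104.10) → (49.46,11.06) → (88.55,84.80) (closed)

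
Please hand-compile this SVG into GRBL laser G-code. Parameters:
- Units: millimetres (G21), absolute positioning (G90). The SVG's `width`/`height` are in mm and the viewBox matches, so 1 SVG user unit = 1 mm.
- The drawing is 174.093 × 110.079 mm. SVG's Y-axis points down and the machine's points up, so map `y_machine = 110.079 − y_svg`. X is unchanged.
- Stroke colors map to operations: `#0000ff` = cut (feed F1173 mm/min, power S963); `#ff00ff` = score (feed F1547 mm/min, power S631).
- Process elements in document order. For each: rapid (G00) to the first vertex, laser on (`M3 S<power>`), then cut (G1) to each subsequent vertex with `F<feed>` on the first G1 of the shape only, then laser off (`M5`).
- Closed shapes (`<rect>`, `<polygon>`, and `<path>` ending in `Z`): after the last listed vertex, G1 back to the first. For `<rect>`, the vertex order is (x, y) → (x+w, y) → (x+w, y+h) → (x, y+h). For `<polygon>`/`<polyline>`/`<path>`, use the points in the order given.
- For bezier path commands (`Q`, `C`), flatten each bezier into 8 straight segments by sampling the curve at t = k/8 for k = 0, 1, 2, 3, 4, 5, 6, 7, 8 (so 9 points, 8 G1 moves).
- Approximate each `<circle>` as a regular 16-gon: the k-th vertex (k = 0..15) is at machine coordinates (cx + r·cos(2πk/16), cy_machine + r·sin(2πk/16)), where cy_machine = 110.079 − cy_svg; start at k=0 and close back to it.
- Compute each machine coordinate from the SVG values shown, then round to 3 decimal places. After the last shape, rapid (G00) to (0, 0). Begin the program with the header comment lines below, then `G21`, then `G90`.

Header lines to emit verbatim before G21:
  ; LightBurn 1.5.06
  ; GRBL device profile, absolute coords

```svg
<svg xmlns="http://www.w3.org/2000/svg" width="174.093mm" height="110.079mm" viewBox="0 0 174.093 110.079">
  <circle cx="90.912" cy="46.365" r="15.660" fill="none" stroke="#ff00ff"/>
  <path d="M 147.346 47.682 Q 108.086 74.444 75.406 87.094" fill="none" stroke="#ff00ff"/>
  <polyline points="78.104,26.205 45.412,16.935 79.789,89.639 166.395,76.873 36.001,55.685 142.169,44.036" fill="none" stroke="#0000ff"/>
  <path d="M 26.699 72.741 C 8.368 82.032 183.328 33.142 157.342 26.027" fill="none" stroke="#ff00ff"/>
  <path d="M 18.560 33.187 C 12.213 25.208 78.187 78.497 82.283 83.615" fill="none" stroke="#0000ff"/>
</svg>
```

Since the viewBox matches the mm dimensions, user units are millimetres directly. The only transform is the Y-flip y_m = 110.079 − y_svg.

Shape 1 is a circle drawn with `<circle>`. Its stroke #ff00ff means score at S631, F1547. After flipping Y the toolpath is (106.572,63.714) → (105.380,69.707) → (101.985,74.787) → (96.905,78.182) → (90.912,79.374) → (84.919,78.182) → (79.839,74.787) → (76.444,69.707) → (75.252,63.714) → (76.444,57.721) → (79.839,52.641) → (84.919,49.246) → (90.912,48.054) → (96.905,49.246) → (101.985,52.641) → (105.380,57.721) → (106.572,63.714), returning to the start.

Shape 2 is a quadratic bezier drawn with `<path>`. Its stroke #ff00ff means score at S631, F1547. After flipping Y the toolpath is (147.346,62.397) → (137.634,55.927) → (128.127,49.898) → (118.826,44.310) → (109.731,39.163) → (100.841,34.457) → (92.157,30.192) → (83.679,26.368) → (75.406,22.985).

Shape 3 is a open polyline drawn with `<polyline>`. Its stroke #0000ff means cut at S963, F1173. After flipping Y the toolpath is (78.104,83.874) → (45.412,93.144) → (79.789,20.440) → (166.395,33.206) → (36.001,54.394) → (142.169,66.043).

Shape 4 is a cubic bezier drawn with `<path>`. Its stroke #ff00ff means score at S631, F1547. After flipping Y the toolpath is (26.699,37.338) → (28.115,36.386) → (43.033,39.717) → (66.831,46.160) → (94.891,54.543) → (122.592,63.695) → (145.314,72.445) → (158.437,79.621) → (157.342,84.052).

Shape 5 is a cubic bezier drawn with `<path>`. Its stroke #0000ff means cut at S963, F1173. After flipping Y the toolpath is (18.560,76.892) → (19.308,77.226) → (25.263,73.098) → (34.853,65.792) → (46.505,56.589) → (58.647,46.773) → (69.706,37.625) → (78.109,30.428) → (82.283,26.464).

; LightBurn 1.5.06
; GRBL device profile, absolute coords
G21
G90
G00 X106.572 Y63.714
M3 S631
G1 X105.380 Y69.707 F1547
G1 X101.985 Y74.787
G1 X96.905 Y78.182
G1 X90.912 Y79.374
G1 X84.919 Y78.182
G1 X79.839 Y74.787
G1 X76.444 Y69.707
G1 X75.252 Y63.714
G1 X76.444 Y57.721
G1 X79.839 Y52.641
G1 X84.919 Y49.246
G1 X90.912 Y48.054
G1 X96.905 Y49.246
G1 X101.985 Y52.641
G1 X105.380 Y57.721
G1 X106.572 Y63.714
M5
G00 X147.346 Y62.397
M3 S631
G1 X137.634 Y55.927 F1547
G1 X128.127 Y49.898
G1 X118.826 Y44.310
G1 X109.731 Y39.163
G1 X100.841 Y34.457
G1 X92.157 Y30.192
G1 X83.679 Y26.368
G1 X75.406 Y22.985
M5
G00 X78.104 Y83.874
M3 S963
G1 X45.412 Y93.144 F1173
G1 X79.789 Y20.440
G1 X166.395 Y33.206
G1 X36.001 Y54.394
G1 X142.169 Y66.043
M5
G00 X26.699 Y37.338
M3 S631
G1 X28.115 Y36.386 F1547
G1 X43.033 Y39.717
G1 X66.831 Y46.160
G1 X94.891 Y54.543
G1 X122.592 Y63.695
G1 X145.314 Y72.445
G1 X158.437 Y79.621
G1 X157.342 Y84.052
M5
G00 X18.560 Y76.892
M3 S963
G1 X19.308 Y77.226 F1173
G1 X25.263 Y73.098
G1 X34.853 Y65.792
G1 X46.505 Y56.589
G1 X58.647 Y46.773
G1 X69.706 Y37.625
G1 X78.109 Y30.428
G1 X82.283 Y26.464
M5
G00 X0.000 Y0.000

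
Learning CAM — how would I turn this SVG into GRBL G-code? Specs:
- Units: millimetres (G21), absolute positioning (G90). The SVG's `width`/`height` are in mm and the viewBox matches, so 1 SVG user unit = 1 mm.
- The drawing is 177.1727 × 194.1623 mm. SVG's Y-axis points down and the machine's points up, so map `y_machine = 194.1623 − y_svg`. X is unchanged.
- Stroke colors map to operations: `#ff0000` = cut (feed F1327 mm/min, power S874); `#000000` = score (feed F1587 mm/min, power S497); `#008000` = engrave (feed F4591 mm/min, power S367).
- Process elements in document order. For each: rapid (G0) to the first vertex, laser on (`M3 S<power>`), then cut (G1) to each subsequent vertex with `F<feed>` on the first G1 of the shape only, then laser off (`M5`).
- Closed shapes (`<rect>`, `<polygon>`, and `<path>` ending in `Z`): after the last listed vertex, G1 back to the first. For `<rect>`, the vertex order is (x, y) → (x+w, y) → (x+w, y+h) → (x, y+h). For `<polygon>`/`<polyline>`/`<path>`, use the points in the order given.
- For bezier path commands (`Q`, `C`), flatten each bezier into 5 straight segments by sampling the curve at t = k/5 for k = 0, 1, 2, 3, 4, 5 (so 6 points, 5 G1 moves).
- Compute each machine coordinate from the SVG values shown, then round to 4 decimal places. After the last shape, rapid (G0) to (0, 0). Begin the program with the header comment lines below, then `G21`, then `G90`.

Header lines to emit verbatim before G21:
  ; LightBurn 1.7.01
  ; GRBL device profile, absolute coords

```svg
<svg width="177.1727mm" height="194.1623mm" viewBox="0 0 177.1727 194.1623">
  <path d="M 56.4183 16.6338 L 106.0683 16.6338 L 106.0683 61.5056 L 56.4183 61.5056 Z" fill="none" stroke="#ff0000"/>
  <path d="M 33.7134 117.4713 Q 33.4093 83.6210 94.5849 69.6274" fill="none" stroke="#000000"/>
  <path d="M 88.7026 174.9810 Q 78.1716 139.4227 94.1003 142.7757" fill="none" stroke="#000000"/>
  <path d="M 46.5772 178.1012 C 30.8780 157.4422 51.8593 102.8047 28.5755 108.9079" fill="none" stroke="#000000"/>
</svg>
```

1 u = 1 mm; y_m = 194.1623 − y.

[1] `<path>` rectangle, #ff0000→cut S874 F1327: (56.4183,177.5285) → (106.0683,177.5285) → (106.0683,132.6567) → (56.4183,132.6567) → (56.4183,177.5285) (closed)

[2] `<path>` quadratic bezier, #000000→score S497 F1587: (33.7134,76.6910) → (36.0509,89.4369) → (43.3069,100.5942) → (55.4812,110.1629) → (72.5738,118.1432) → (94.5849,124.5349)

[3] `<path>` quadratic bezier, #000000→score S497 F1587: (88.7026,19.1813) → (85.5486,31.8482) → (84.5114,41.4021) → (85.5909,47.8432) → (88.7872,51.1713) → (94.1003,51.3866)

[4] `<path>` cubic bezier, #000000→score S497 F1587: (46.5772,16.0611) → (40.9118,31.7762) → (40.1643,51.0996) → (40.4493,69.4847) → (37.8815,82.3852) → (28.5755,85.2544)

; LightBurn 1.7.01
; GRBL device profile, absolute coords
G21
G90
G0 X56.4183 Y177.5285
M3 S874
G1 X106.0683 Y177.5285 F1327
G1 X106.0683 Y132.6567
G1 X56.4183 Y132.6567
G1 X56.4183 Y177.5285
M5
G0 X33.7134 Y76.6910
M3 S497
G1 X36.0509 Y89.4369 F1587
G1 X43.3069 Y100.5942
G1 X55.4812 Y110.1629
G1 X72.5738 Y118.1432
G1 X94.5849 Y124.5349
M5
G0 X88.7026 Y19.1813
M3 S497
G1 X85.5486 Y31.8482 F1587
G1 X84.5114 Y41.4021
G1 X85.5909 Y47.8432
G1 X88.7872 Y51.1713
G1 X94.1003 Y51.3866
M5
G0 X46.5772 Y16.0611
M3 S497
G1 X40.9118 Y31.7762 F1587
G1 X40.1643 Y51.0996
G1 X40.4493 Y69.4847
G1 X37.8815 Y82.3852
G1 X28.5755 Y85.2544
M5
G0 X0.0000 Y0.0000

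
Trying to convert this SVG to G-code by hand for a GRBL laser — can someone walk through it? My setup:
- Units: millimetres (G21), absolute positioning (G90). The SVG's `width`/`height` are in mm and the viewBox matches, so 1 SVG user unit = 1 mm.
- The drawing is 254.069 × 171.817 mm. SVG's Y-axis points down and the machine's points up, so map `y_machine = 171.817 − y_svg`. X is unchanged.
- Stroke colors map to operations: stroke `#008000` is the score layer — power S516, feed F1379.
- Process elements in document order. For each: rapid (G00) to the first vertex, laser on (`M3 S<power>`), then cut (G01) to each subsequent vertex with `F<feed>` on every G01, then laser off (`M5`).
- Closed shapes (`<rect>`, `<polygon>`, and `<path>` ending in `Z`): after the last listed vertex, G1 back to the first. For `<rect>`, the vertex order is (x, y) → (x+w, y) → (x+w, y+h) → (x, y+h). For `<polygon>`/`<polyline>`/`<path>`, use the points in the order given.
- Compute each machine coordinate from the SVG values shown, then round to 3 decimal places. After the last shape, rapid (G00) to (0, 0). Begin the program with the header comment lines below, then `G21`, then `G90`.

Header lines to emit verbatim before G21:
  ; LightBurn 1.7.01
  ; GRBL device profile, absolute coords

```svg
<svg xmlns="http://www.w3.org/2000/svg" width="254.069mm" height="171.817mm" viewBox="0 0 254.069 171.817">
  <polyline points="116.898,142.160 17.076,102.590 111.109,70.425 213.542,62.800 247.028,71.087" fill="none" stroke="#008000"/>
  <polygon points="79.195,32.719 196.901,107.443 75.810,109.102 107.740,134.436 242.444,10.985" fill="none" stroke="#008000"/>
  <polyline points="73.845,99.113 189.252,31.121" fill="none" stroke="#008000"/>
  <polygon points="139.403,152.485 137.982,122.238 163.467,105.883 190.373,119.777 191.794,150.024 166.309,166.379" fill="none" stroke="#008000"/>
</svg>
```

1 u = 1 mm; y_m = 171.817 − y.

[1] `<polyline>` open polyline, #008000→score S516 F1379: (116.898,29.657) → (17.076,69.227) → (111.109,101.392) → (213.542,109.017) → (247.028,100.730)

[2] `<polygon>` closed polygon, #008000→score S516 F1379: (79.195,139.098) → (196.901,64.374) → (75.810,62.715) → (107.740,37.381) → (242.444,160.832) → (79.195,139.098) (closed)

[3] `<polyline>` line segment, #008000→score S516 F1379: (73.845,72.704) → (189.252,140.696)

[4] `<polygon>` regular polygon, #008000→score S516 F1379: (139.403,19.332) → (137.982,49.579) → (163.467,65.934) → (190.373,52.040) → (191.794,21.793) → (166.309,5.438) → (139.403,19.332) (closed)

; LightBurn 1.7.01
; GRBL device profile, absolute coords
G21
G90
G00 X116.898 Y29.657
M3 S516
G01 X17.076 Y69.227 F1379
G01 X111.109 Y101.392 F1379
G01 X213.542 Y109.017 F1379
G01 X247.028 Y100.730 F1379
M5
G00 X79.195 Y139.098
M3 S516
G01 X196.901 Y64.374 F1379
G01 X75.810 Y62.715 F1379
G01 X107.740 Y37.381 F1379
G01 X242.444 Y160.832 F1379
G01 X79.195 Y139.098 F1379
M5
G00 X73.845 Y72.704
M3 S516
G01 X189.252 Y140.696 F1379
M5
G00 X139.403 Y19.332
M3 S516
G01 X137.982 Y49.579 F1379
G01 X163.467 Y65.934 F1379
G01 X190.373 Y52.040 F1379
G01 X191.794 Y21.793 F1379
G01 X166.309 Y5.438 F1379
G01 X139.403 Y19.332 F1379
M5
G00 X0.000 Y0.000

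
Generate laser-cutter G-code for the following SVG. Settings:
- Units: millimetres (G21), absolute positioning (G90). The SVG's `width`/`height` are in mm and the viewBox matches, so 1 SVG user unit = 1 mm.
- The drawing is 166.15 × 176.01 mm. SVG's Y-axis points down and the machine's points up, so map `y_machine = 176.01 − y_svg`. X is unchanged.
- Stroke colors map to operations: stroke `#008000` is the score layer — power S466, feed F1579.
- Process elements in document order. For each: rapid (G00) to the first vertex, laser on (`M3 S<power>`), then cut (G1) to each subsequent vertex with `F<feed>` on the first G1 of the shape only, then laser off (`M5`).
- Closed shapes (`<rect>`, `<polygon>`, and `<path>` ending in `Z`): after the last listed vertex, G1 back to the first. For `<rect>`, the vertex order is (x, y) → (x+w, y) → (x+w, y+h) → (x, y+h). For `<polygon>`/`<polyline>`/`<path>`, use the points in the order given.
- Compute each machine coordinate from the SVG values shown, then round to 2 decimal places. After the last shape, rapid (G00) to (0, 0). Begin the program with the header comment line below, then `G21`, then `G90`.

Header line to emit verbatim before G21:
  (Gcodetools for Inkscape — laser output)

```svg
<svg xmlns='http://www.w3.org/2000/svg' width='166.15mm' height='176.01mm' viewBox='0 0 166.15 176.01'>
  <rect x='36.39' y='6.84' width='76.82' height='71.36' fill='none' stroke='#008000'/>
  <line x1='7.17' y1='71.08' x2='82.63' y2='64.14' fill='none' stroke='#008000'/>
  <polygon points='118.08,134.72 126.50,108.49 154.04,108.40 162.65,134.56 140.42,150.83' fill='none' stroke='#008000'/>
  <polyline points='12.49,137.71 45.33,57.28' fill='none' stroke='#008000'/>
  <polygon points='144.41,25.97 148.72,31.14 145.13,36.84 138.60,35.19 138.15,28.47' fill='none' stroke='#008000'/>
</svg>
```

viewBox `0 0 166.15 176.01` with mm width/height → 1 unit = 1 mm. Flip: y_m = 176.01 − y_svg.

**Shape 1** — `<rect>` rectangle, stroke `#008000` → score (S466, F1579). Machine vertices: (36.39,169.17) → (113.21,169.17) → (113.21,97.81) → (36.39,97.81) → (36.39,169.17). Closed: final G1 returns to the first vertex.

**Shape 2** — `<line>` line segment, stroke `#008000` → score (S466, F1579). Machine vertices: (7.17,104.93) → (82.63,111.87). Open path.

**Shape 3** — `<polygon>` regular polygon, stroke `#008000` → score (S466, F1579). Machine vertices: (118.08,41.29) → (126.50,67.52) → (154.04,67.61) → (162.65,41.45) → (140.42,25.18) → (118.08,41.29). Closed: final G1 returns to the first vertex.

**Shape 4** — `<polyline>` line segment, stroke `#008000` → score (S466, F1579). Machine vertices: (12.49,38.30) → (45.33,118.73). Open path.

**Shape 5** — `<polygon>` regular polygon, stroke `#008000` → score (S466, F1579). Machine vertices: (144.41,150.04) → (148.72,144.87) → (145.13,139.17) → (138.60,140.82) → (138.15,147.54) → (144.41,150.04). Closed: final G1 returns to the first vertex.

(Gcodetools for Inkscape — laser output)
G21
G90
G00 X36.39 Y169.17
M3 S466
G1 X113.21 Y169.17 F1579
G1 X113.21 Y97.81
G1 X36.39 Y97.81
G1 X36.39 Y169.17
M5
G00 X7.17 Y104.93
M3 S466
G1 X82.63 Y111.87 F1579
M5
G00 X118.08 Y41.29
M3 S466
G1 X126.50 Y67.52 F1579
G1 X154.04 Y67.61
G1 X162.65 Y41.45
G1 X140.42 Y25.18
G1 X118.08 Y41.29
M5
G00 X12.49 Y38.30
M3 S466
G1 X45.33 Y118.73 F1579
M5
G00 X144.41 Y150.04
M3 S466
G1 X148.72 Y144.87 F1579
G1 X145.13 Y139.17
G1 X138.60 Y140.82
G1 X138.15 Y147.54
G1 X144.41 Y150.04
M5
G00 X0.00 Y0.00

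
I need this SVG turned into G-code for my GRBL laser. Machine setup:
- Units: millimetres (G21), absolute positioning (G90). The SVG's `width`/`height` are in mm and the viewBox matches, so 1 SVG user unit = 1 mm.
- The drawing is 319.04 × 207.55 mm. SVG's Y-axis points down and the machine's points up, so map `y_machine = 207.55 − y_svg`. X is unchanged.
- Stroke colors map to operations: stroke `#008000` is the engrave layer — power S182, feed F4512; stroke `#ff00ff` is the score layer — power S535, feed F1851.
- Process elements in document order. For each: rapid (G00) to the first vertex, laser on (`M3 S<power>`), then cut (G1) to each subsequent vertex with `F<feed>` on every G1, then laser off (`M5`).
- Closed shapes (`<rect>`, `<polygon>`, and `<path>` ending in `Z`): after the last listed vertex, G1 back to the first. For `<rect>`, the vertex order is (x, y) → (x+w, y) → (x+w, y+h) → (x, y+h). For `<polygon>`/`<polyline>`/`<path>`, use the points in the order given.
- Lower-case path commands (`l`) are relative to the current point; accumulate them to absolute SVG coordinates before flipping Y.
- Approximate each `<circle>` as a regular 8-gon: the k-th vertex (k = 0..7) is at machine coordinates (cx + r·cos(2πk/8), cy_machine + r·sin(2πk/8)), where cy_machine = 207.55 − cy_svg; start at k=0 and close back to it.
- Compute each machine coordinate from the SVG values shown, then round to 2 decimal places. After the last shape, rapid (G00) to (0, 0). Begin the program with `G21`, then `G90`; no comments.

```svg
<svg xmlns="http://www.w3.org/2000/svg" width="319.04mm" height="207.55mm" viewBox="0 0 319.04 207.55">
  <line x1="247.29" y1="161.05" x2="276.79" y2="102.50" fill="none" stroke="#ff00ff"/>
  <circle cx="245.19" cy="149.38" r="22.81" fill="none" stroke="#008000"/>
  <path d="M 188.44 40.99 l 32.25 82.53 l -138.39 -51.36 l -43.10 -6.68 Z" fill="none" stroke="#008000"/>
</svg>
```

G21
G90
G00 X247.29 Y46.50
M3 S535
G1 X276.79 Y105.05 F1851
M5
G00 X268.00 Y58.17
M3 S182
G1 X261.32 Y74.30 F4512
G1 X245.19 Y80.98 F4512
G1 X229.06 Y74.30 F4512
G1 X222.38 Y58.17 F4512
G1 X229.06 Y42.04 F4512
G1 X245.19 Y35.36 F4512
G1 X261.32 Y42.04 F4512
G1 X268.00 Y58.17 F4512
M5
G00 X188.44 Y166.56
M3 S182
G1 X220.69 Y84.03 F4512
G1 X82.30 Y135.39 F4512
G1 X39.20 Y142.07 F4512
G1 X188.44 Y166.56 F4512
M5
G00 X0.00 Y0.00

Since the viewBox matches the mm dimensions, user units are millimetres directly. The only transform is the Y-flip y_m = 207.55 − y_svg.

Shape 1 is a line segment drawn with `<line>`. Its stroke #ff00ff means score at S535, F1851. After flipping Y the toolpath is (247.29,46.50) → (276.79,105.05).

Shape 2 is a circle drawn with `<circle>`. Its stroke #008000 means engrave at S182, F4512. After flipping Y the toolpath is (268.00,58.17) → (261.32,74.30) → (245.19,80.98) → (229.06,74.30) → (222.38,58.17) → (229.06,42.04) → (245.19,35.36) → (261.32,42.04) → (268.00,58.17), returning to the start.

Shape 3 is a closed polygon drawn with `<path>`. Its stroke #008000 means engrave at S182, F4512. After flipping Y the toolpath is (188.44,166.56) → (220.69,84.03) → (82.30,135.39) → (39.20,142.07) → (188.44,166.56), returning to the start.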